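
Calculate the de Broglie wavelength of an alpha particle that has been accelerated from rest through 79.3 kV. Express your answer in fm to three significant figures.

KE = 2eV = 2 × 1.602 × 10⁻¹⁹ × 7.930 × 10⁴ = 2.541 × 10⁻¹⁴ J.
p = √(2mKE) = √(2 × 6.645 × 10⁻²⁷ × 2.541 × 10⁻¹⁴) = 1.838 × 10⁻²⁰ kg·m/s.
λ = h/p = 6.626 × 10⁻³⁴ / 1.838 × 10⁻²⁰ = 3.61 × 10⁻¹⁴ m = 36.1 fm.

λ = 36.1 fm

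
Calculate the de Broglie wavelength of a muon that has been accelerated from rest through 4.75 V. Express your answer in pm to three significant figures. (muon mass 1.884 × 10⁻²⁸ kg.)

λ = 39.1 pm

KE = eV = 1.602 × 10⁻¹⁹ × 4.750 = 7.610 × 10⁻¹⁹ J.
p = √(2mKE) = √(2 × 1.884 × 10⁻²⁸ × 7.610 × 10⁻¹⁹) = 1.693 × 10⁻²³ kg·m/s.
λ = h/p = 6.626 × 10⁻³⁴ / 1.693 × 10⁻²³ = 3.91 × 10⁻¹¹ m = 39.1 pm.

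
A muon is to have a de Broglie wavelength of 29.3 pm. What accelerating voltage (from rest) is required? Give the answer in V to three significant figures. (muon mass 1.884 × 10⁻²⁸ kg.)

V = 8.47 V

p = h/λ = 6.626 × 10⁻³⁴ / 2.930 × 10⁻¹¹ = 2.261 × 10⁻²³ kg·m/s.
KE = p²/(2m) = 1.357 × 10⁻¹⁸ J.
V = KE/e = 1.357 × 10⁻¹⁸ / (1.602 × 10⁻¹⁹) = 8.47 V.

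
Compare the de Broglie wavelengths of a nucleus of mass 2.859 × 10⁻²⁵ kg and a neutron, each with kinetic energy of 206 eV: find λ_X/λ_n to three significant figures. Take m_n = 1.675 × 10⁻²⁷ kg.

λ_X/λ_n = 0.0765

At fixed KE, p = √(2mKE) so λ = h/p ∝ 1/√m.
λ_X/λ_n = √(m_n/m_X) = √(1.675 × 10⁻²⁷/2.859 × 10⁻²⁵) = √(5.859 × 10⁻³) = 0.0765.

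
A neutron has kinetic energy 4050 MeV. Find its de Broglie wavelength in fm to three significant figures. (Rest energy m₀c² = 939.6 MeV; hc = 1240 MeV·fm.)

Total energy E = KE + m₀c² = 4050 + 939.6 = 4989.6 MeV.
(pc)² = E² − (m₀c²)² = (4989.6)² − (939.6)² = 2.401 × 10⁷ MeV², so pc = 4900 MeV.
λ = hc/(pc) = 1240 MeV·fm / 4900 MeV = 0.253 fm.

λ = 0.253 fm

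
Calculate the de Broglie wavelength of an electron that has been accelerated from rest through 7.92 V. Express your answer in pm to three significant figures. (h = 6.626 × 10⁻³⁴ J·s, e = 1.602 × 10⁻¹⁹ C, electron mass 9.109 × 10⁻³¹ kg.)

λ = 436 pm

KE = eV = 1.602 × 10⁻¹⁹ × 7.920 = 1.269 × 10⁻¹⁸ J.
p = √(2mKE) = √(2 × 9.109 × 10⁻³¹ × 1.269 × 10⁻¹⁸) = 1.520 × 10⁻²⁴ kg·m/s.
λ = h/p = 6.626 × 10⁻³⁴ / 1.520 × 10⁻²⁴ = 4.36 × 10⁻¹⁰ m = 436 pm.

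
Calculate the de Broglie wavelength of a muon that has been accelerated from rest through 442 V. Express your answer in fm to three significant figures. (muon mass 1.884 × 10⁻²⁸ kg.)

λ = 4060 fm

KE = eV = 1.602 × 10⁻¹⁹ × 442.0 = 7.081 × 10⁻¹⁷ J.
p = √(2mKE) = √(2 × 1.884 × 10⁻²⁸ × 7.081 × 10⁻¹⁷) = 1.633 × 10⁻²² kg·m/s.
λ = h/p = 6.626 × 10⁻³⁴ / 1.633 × 10⁻²² = 4.06 × 10⁻¹² m = 4060 fm.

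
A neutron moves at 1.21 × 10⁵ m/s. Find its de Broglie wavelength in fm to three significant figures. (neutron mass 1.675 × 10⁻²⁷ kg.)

λ = 3270 fm

p = mv = 1.675 × 10⁻²⁷ × 1.21 × 10⁵ = 2.027 × 10⁻²² kg·m/s.
λ = h/p = 6.626 × 10⁻³⁴ / 2.027 × 10⁻²² = 3.27 × 10⁻¹² m = 3270 fm.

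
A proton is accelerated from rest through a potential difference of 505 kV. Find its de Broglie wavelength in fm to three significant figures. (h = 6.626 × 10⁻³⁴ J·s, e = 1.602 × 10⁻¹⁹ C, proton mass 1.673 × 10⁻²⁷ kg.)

λ = 40.3 fm

KE = eV = 1.602 × 10⁻¹⁹ × 5.050 × 10⁵ = 8.090 × 10⁻¹⁴ J.
p = √(2mKE) = √(2 × 1.673 × 10⁻²⁷ × 8.090 × 10⁻¹⁴) = 1.645 × 10⁻²⁰ kg·m/s.
λ = h/p = 6.626 × 10⁻³⁴ / 1.645 × 10⁻²⁰ = 4.03 × 10⁻¹⁴ m = 40.3 fm.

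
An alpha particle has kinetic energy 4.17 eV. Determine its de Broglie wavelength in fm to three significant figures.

λ = 7030 fm

KE = 4.17 eV = 6.680 × 10⁻¹⁹ J.
p = √(2mKE) = √(2 × 6.645 × 10⁻²⁷ × 6.680 × 10⁻¹⁹) = 9.422 × 10⁻²³ kg·m/s.
λ = h/p = 6.626 × 10⁻³⁴ / 9.422 × 10⁻²³ = 7.03 × 10⁻¹² m = 7030 fm.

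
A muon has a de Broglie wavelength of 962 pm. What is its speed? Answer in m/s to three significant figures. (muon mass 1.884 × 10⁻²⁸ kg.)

v = 3660 m/s

p = h/λ = 6.626 × 10⁻³⁴ / 9.620 × 10⁻¹⁰ = 6.888 × 10⁻²⁵ kg·m/s.
v = p/m = 6.888 × 10⁻²⁵ / 1.884 × 10⁻²⁸ = 3.66 × 10³ m/s = 3660 m/s.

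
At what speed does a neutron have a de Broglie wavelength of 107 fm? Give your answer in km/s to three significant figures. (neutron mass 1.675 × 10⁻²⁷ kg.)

v = 3700 km/s

p = h/λ = 6.626 × 10⁻³⁴ / 1.070 × 10⁻¹³ = 6.193 × 10⁻²¹ kg·m/s.
v = p/m = 6.193 × 10⁻²¹ / 1.675 × 10⁻²⁷ = 3.70 × 10⁶ m/s = 3700 km/s.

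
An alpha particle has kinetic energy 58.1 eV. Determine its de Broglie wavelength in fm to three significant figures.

λ = 1880 fm

KE = 58.1 eV = 9.308 × 10⁻¹⁸ J.
p = √(2mKE) = √(2 × 6.645 × 10⁻²⁷ × 9.308 × 10⁻¹⁸) = 3.517 × 10⁻²² kg·m/s.
λ = h/p = 6.626 × 10⁻³⁴ / 3.517 × 10⁻²² = 1.88 × 10⁻¹² m = 1880 fm.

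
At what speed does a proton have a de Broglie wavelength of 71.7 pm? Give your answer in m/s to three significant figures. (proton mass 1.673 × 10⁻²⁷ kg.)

v = 5520 m/s

p = h/λ = 6.626 × 10⁻³⁴ / 7.170 × 10⁻¹¹ = 9.241 × 10⁻²⁴ kg·m/s.
v = p/m = 9.241 × 10⁻²⁴ / 1.673 × 10⁻²⁷ = 5.52 × 10³ m/s = 5520 m/s.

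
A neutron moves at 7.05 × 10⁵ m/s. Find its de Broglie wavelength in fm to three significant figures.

p = mv = 1.675 × 10⁻²⁷ × 7.05 × 10⁵ = 1.181 × 10⁻²¹ kg·m/s.
λ = h/p = 6.626 × 10⁻³⁴ / 1.181 × 10⁻²¹ = 5.61 × 10⁻¹³ m = 561 fm.

λ = 561 fm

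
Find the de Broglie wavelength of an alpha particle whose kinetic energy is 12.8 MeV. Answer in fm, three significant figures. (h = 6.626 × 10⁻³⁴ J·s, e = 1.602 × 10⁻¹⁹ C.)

KE = 12.8 MeV = 2.051 × 10⁻¹² J.
p = √(2mKE) = √(2 × 6.645 × 10⁻²⁷ × 2.051 × 10⁻¹²) = 1.651 × 10⁻¹⁹ kg·m/s.
λ = h/p = 6.626 × 10⁻³⁴ / 1.651 × 10⁻¹⁹ = 4.01 × 10⁻¹⁵ m = 4.01 fm.

λ = 4.01 fm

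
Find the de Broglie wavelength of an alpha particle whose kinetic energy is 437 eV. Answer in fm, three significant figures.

KE = 437 eV = 7.001 × 10⁻¹⁷ J.
p = √(2mKE) = √(2 × 6.645 × 10⁻²⁷ × 7.001 × 10⁻¹⁷) = 9.646 × 10⁻²² kg·m/s.
λ = h/p = 6.626 × 10⁻³⁴ / 9.646 × 10⁻²² = 6.87 × 10⁻¹³ m = 687 fm.

λ = 687 fm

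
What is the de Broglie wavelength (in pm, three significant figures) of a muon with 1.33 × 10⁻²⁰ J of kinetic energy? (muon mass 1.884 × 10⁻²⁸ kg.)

p = √(2mKE) = √(2 × 1.884 × 10⁻²⁸ × 1.330 × 10⁻²⁰) = 2.239 × 10⁻²⁴ kg·m/s.
λ = h/p = 6.626 × 10⁻³⁴ / 2.239 × 10⁻²⁴ = 2.96 × 10⁻¹⁰ m = 296 pm.

λ = 296 pm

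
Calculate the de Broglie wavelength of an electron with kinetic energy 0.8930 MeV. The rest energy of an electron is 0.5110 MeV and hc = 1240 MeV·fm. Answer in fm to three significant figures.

λ = 948 fm

Total energy E = KE + m₀c² = 0.8930 + 0.5110 = 1.4040 MeV.
(pc)² = E² − (m₀c²)² = (1.4040)² − (0.5110)² = 1.710 MeV², so pc = 1.308 MeV.
λ = hc/(pc) = 1240 MeV·fm / 1.308 MeV = 948 fm.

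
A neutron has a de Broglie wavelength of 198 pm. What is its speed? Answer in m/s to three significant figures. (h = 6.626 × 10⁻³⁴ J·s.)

p = h/λ = 6.626 × 10⁻³⁴ / 1.980 × 10⁻¹⁰ = 3.346 × 10⁻²⁴ kg·m/s.
v = p/m = 3.346 × 10⁻²⁴ / 1.675 × 10⁻²⁷ = 2.00 × 10³ m/s = 2000 m/s.

v = 2000 m/s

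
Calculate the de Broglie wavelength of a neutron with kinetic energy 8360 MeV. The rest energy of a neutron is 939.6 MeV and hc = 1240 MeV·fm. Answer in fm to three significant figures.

λ = 0.134 fm

Total energy E = KE + m₀c² = 8360 + 939.6 = 9299.6 MeV.
(pc)² = E² − (m₀c²)² = (9299.6)² − (939.6)² = 8.560 × 10⁷ MeV², so pc = 9252 MeV.
λ = hc/(pc) = 1240 MeV·fm / 9252 MeV = 0.134 fm.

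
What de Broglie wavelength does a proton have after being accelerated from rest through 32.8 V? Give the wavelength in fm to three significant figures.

λ = 5000 fm

KE = eV = 1.602 × 10⁻¹⁹ × 32.80 = 5.255 × 10⁻¹⁸ J.
p = √(2mKE) = √(2 × 1.673 × 10⁻²⁷ × 5.255 × 10⁻¹⁸) = 1.326 × 10⁻²² kg·m/s.
λ = h/p = 6.626 × 10⁻³⁴ / 1.326 × 10⁻²² = 5.00 × 10⁻¹² m = 5000 fm.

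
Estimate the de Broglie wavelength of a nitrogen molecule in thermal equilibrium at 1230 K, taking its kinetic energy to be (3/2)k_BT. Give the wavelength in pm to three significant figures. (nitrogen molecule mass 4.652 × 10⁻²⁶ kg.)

KE = (3/2)k_BT = 1.5 × 1.381 × 10⁻²³ × 1230 = 2.548 × 10⁻²⁰ J.
p = √(2mKE) = √(2 × 4.652 × 10⁻²⁶ × 2.548 × 10⁻²⁰) = 4.869 × 10⁻²³ kg·m/s.
λ = h/p = 1.36 × 10⁻¹¹ m = 13.6 pm.

λ = 13.6 pm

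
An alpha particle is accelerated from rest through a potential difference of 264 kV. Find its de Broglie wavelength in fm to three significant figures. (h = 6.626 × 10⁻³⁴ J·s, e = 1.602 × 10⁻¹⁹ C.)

KE = 2eV = 2 × 1.602 × 10⁻¹⁹ × 2.640 × 10⁵ = 8.459 × 10⁻¹⁴ J.
p = √(2mKE) = √(2 × 6.645 × 10⁻²⁷ × 8.459 × 10⁻¹⁴) = 3.353 × 10⁻²⁰ kg·m/s.
λ = h/p = 6.626 × 10⁻³⁴ / 3.353 × 10⁻²⁰ = 1.98 × 10⁻¹⁴ m = 19.8 fm.

λ = 19.8 fm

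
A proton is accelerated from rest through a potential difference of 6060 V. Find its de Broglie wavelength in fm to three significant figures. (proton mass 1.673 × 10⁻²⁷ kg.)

KE = eV = 1.602 × 10⁻¹⁹ × 6060 = 9.708 × 10⁻¹⁶ J.
p = √(2mKE) = √(2 × 1.673 × 10⁻²⁷ × 9.708 × 10⁻¹⁶) = 1.802 × 10⁻²¹ kg·m/s.
λ = h/p = 6.626 × 10⁻³⁴ / 1.802 × 10⁻²¹ = 3.68 × 10⁻¹³ m = 368 fm.

λ = 368 fm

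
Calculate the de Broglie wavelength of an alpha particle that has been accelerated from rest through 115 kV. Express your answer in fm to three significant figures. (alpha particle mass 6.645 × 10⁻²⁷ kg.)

KE = 2eV = 2 × 1.602 × 10⁻¹⁹ × 1.150 × 10⁵ = 3.685 × 10⁻¹⁴ J.
p = √(2mKE) = √(2 × 6.645 × 10⁻²⁷ × 3.685 × 10⁻¹⁴) = 2.213 × 10⁻²⁰ kg·m/s.
λ = h/p = 6.626 × 10⁻³⁴ / 2.213 × 10⁻²⁰ = 2.99 × 10⁻¹⁴ m = 29.9 fm.

λ = 29.9 fm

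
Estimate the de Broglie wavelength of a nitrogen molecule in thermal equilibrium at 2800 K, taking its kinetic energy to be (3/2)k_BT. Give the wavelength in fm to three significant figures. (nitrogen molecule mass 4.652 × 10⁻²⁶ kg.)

λ = 9020 fm

KE = (3/2)k_BT = 1.5 × 1.381 × 10⁻²³ × 2800 = 5.800 × 10⁻²⁰ J.
p = √(2mKE) = √(2 × 4.652 × 10⁻²⁶ × 5.800 × 10⁻²⁰) = 7.346 × 10⁻²³ kg·m/s.
λ = h/p = 9.02 × 10⁻¹² m = 9020 fm.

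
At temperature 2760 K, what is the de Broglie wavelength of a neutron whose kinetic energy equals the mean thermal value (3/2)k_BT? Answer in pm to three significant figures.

KE = (3/2)k_BT = 1.5 × 1.381 × 10⁻²³ × 2760 = 5.717 × 10⁻²⁰ J.
p = √(2mKE) = √(2 × 1.675 × 10⁻²⁷ × 5.717 × 10⁻²⁰) = 1.384 × 10⁻²³ kg·m/s.
λ = h/p = 4.79 × 10⁻¹¹ m = 47.9 pm.

λ = 47.9 pm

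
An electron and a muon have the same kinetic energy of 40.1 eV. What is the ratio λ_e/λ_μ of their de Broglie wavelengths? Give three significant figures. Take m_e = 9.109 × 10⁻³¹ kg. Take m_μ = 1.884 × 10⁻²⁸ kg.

λ_e/λ_μ = 14.4

At fixed KE, p = √(2mKE) so λ = h/p ∝ 1/√m.
λ_e/λ_μ = √(m_μ/m_e) = √(1.884 × 10⁻²⁸/9.109 × 10⁻³¹) = √(206.8) = 14.4.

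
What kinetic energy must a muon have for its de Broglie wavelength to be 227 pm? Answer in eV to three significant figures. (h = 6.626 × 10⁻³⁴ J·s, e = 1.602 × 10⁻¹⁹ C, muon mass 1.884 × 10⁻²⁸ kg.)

KE = 0.141 eV

p = h/λ = 6.626 × 10⁻³⁴ / 2.270 × 10⁻¹⁰ = 2.919 × 10⁻²⁴ kg·m/s.
KE = p²/(2m) = (2.919 × 10⁻²⁴)² / (2 × 1.884 × 10⁻²⁸) = 2.261 × 10⁻²⁰ J = 0.141 eV.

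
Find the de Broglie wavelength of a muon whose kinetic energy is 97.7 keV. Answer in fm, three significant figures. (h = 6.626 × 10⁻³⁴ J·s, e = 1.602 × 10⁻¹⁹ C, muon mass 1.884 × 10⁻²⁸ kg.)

λ = 273 fm

KE = 97.7 keV = 1.565 × 10⁻¹⁴ J.
p = √(2mKE) = √(2 × 1.884 × 10⁻²⁸ × 1.565 × 10⁻¹⁴) = 2.428 × 10⁻²¹ kg·m/s.
λ = h/p = 6.626 × 10⁻³⁴ / 2.428 × 10⁻²¹ = 2.73 × 10⁻¹³ m = 273 fm.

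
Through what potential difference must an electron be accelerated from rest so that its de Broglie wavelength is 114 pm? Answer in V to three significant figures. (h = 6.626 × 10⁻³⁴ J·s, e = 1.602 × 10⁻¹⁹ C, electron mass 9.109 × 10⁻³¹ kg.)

V = 116 V

p = h/λ = 6.626 × 10⁻³⁴ / 1.140 × 10⁻¹⁰ = 5.812 × 10⁻²⁴ kg·m/s.
KE = p²/(2m) = 1.854 × 10⁻¹⁷ J.
V = KE/e = 1.854 × 10⁻¹⁷ / (1.602 × 10⁻¹⁹) = 116 V.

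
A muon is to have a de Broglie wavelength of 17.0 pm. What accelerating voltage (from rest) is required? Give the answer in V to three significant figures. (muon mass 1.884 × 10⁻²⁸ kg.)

p = h/λ = 6.626 × 10⁻³⁴ / 1.700 × 10⁻¹¹ = 3.898 × 10⁻²³ kg·m/s.
KE = p²/(2m) = 4.032 × 10⁻¹⁸ J.
V = KE/e = 4.032 × 10⁻¹⁸ / (1.602 × 10⁻¹⁹) = 25.2 V.

V = 25.2 V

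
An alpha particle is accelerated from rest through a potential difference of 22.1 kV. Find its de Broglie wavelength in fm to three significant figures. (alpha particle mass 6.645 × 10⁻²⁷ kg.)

λ = 68.3 fm

KE = 2eV = 2 × 1.602 × 10⁻¹⁹ × 2.210 × 10⁴ = 7.081 × 10⁻¹⁵ J.
p = √(2mKE) = √(2 × 6.645 × 10⁻²⁷ × 7.081 × 10⁻¹⁵) = 9.701 × 10⁻²¹ kg·m/s.
λ = h/p = 6.626 × 10⁻³⁴ / 9.701 × 10⁻²¹ = 6.83 × 10⁻¹⁴ m = 68.3 fm.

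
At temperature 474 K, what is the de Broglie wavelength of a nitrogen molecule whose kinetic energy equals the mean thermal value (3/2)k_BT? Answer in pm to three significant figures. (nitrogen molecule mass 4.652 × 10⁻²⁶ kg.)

λ = 21.9 pm

KE = (3/2)k_BT = 1.5 × 1.381 × 10⁻²³ × 474 = 9.819 × 10⁻²¹ J.
p = √(2mKE) = √(2 × 4.652 × 10⁻²⁶ × 9.819 × 10⁻²¹) = 3.023 × 10⁻²³ kg·m/s.
λ = h/p = 2.19 × 10⁻¹¹ m = 21.9 pm.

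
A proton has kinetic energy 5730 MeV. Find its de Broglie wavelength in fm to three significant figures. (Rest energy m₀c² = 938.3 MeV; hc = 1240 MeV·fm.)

λ = 0.188 fm

Total energy E = KE + m₀c² = 5730 + 938.3 = 6668.3 MeV.
(pc)² = E² − (m₀c²)² = (6668.3)² − (938.3)² = 4.359 × 10⁷ MeV², so pc = 6602 MeV.
λ = hc/(pc) = 1240 MeV·fm / 6602 MeV = 0.188 fm.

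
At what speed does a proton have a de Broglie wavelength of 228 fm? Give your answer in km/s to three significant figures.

v = 1740 km/s

p = h/λ = 6.626 × 10⁻³⁴ / 2.280 × 10⁻¹³ = 2.906 × 10⁻²¹ kg·m/s.
v = p/m = 2.906 × 10⁻²¹ / 1.673 × 10⁻²⁷ = 1.74 × 10⁶ m/s = 1740 km/s.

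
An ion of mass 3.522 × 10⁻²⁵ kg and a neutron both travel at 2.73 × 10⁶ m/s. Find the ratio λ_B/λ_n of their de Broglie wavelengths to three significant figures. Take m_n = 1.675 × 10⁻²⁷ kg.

At fixed v, p = mv so λ = h/(mv) ∝ 1/m.
λ_B/λ_n = m_n/m_B = 1.675 × 10⁻²⁷/3.522 × 10⁻²⁵ = 4.76 × 10⁻³.

λ_B/λ_n = 4.76 × 10⁻³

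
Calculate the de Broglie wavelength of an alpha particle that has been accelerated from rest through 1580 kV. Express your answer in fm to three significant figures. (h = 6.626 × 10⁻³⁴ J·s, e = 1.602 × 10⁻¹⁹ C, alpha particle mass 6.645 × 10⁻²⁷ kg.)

λ = 8.08 fm

KE = 2eV = 2 × 1.602 × 10⁻¹⁹ × 1.580 × 10⁶ = 5.062 × 10⁻¹³ J.
p = √(2mKE) = √(2 × 6.645 × 10⁻²⁷ × 5.062 × 10⁻¹³) = 8.202 × 10⁻²⁰ kg·m/s.
λ = h/p = 6.626 × 10⁻³⁴ / 8.202 × 10⁻²⁰ = 8.08 × 10⁻¹⁵ m = 8.08 fm.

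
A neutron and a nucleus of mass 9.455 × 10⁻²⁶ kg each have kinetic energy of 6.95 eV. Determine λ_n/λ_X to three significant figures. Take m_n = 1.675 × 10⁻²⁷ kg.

At fixed KE, p = √(2mKE) so λ = h/p ∝ 1/√m.
λ_n/λ_X = √(m_X/m_n) = √(9.455 × 10⁻²⁶/1.675 × 10⁻²⁷) = √(56.45) = 7.51.

λ_n/λ_X = 7.51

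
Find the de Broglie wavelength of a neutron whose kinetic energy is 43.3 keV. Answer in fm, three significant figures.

KE = 43.3 keV = 6.937 × 10⁻¹⁵ J.
p = √(2mKE) = √(2 × 1.675 × 10⁻²⁷ × 6.937 × 10⁻¹⁵) = 4.821 × 10⁻²¹ kg·m/s.
λ = h/p = 6.626 × 10⁻³⁴ / 4.821 × 10⁻²¹ = 1.37 × 10⁻¹³ m = 137 fm.

λ = 137 fm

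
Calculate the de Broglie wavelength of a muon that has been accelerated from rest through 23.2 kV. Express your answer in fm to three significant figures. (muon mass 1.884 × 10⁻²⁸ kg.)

λ = 560 fm

KE = eV = 1.602 × 10⁻¹⁹ × 2.320 × 10⁴ = 3.717 × 10⁻¹⁵ J.
p = √(2mKE) = √(2 × 1.884 × 10⁻²⁸ × 3.717 × 10⁻¹⁵) = 1.183 × 10⁻²¹ kg·m/s.
λ = h/p = 6.626 × 10⁻³⁴ / 1.183 × 10⁻²¹ = 5.60 × 10⁻¹³ m = 560 fm.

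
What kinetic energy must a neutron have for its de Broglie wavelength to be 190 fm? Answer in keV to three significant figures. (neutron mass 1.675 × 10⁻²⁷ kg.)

KE = 22.7 keV

p = h/λ = 6.626 × 10⁻³⁴ / 1.900 × 10⁻¹³ = 3.487 × 10⁻²¹ kg·m/s.
KE = p²/(2m) = (3.487 × 10⁻²¹)² / (2 × 1.675 × 10⁻²⁷) = 3.630 × 10⁻¹⁵ J = 22.7 keV.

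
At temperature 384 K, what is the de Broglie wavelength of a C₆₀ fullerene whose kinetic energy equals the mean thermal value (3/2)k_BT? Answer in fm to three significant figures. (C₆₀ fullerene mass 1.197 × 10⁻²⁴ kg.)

λ = 4800 fm

KE = (3/2)k_BT = 1.5 × 1.381 × 10⁻²³ × 384 = 7.955 × 10⁻²¹ J.
p = √(2mKE) = √(2 × 1.197 × 10⁻²⁴ × 7.955 × 10⁻²¹) = 1.380 × 10⁻²² kg·m/s.
λ = h/p = 4.80 × 10⁻¹² m = 4800 fm.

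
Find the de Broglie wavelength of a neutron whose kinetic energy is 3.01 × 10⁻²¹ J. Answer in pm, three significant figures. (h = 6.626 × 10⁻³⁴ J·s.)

λ = 209 pm

p = √(2mKE) = √(2 × 1.675 × 10⁻²⁷ × 3.010 × 10⁻²¹) = 3.175 × 10⁻²⁴ kg·m/s.
λ = h/p = 6.626 × 10⁻³⁴ / 3.175 × 10⁻²⁴ = 2.09 × 10⁻¹⁰ m = 209 pm.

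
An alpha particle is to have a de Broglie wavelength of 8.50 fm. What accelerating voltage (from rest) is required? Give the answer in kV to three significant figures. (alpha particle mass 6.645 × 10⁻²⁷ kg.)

V = 1430 kV

p = h/λ = 6.626 × 10⁻³⁴ / 8.500 × 10⁻¹⁵ = 7.795 × 10⁻²⁰ kg·m/s.
KE = p²/(2m) = 4.572 × 10⁻¹³ J.
V = KE/2e = 4.572 × 10⁻¹³ / (2 × 1.602 × 10⁻¹⁹) = 1430 kV.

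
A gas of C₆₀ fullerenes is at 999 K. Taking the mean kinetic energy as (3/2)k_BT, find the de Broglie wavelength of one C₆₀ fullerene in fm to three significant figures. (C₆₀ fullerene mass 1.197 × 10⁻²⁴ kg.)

λ = 2980 fm

KE = (3/2)k_BT = 1.5 × 1.381 × 10⁻²³ × 999 = 2.069 × 10⁻²⁰ J.
p = √(2mKE) = √(2 × 1.197 × 10⁻²⁴ × 2.069 × 10⁻²⁰) = 2.226 × 10⁻²² kg·m/s.
λ = h/p = 2.98 × 10⁻¹² m = 2980 fm.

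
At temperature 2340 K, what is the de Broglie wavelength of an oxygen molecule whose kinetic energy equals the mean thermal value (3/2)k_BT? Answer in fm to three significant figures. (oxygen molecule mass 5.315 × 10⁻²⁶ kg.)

λ = 9230 fm

KE = (3/2)k_BT = 1.5 × 1.381 × 10⁻²³ × 2340 = 4.847 × 10⁻²⁰ J.
p = √(2mKE) = √(2 × 5.315 × 10⁻²⁶ × 4.847 × 10⁻²⁰) = 7.178 × 10⁻²³ kg·m/s.
λ = h/p = 9.23 × 10⁻¹² m = 9230 fm.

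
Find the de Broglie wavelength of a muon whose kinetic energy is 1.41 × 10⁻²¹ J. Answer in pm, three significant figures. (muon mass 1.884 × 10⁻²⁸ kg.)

p = √(2mKE) = √(2 × 1.884 × 10⁻²⁸ × 1.410 × 10⁻²¹) = 7.289 × 10⁻²⁵ kg·m/s.
λ = h/p = 6.626 × 10⁻³⁴ / 7.289 × 10⁻²⁵ = 9.09 × 10⁻¹⁰ m = 909 pm.

λ = 909 pm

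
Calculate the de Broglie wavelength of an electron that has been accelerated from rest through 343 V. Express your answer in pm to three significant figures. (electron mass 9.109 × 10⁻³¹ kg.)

KE = eV = 1.602 × 10⁻¹⁹ × 343.0 = 5.495 × 10⁻¹⁷ J.
p = √(2mKE) = √(2 × 9.109 × 10⁻³¹ × 5.495 × 10⁻¹⁷) = 1.001 × 10⁻²³ kg·m/s.
λ = h/p = 6.626 × 10⁻³⁴ / 1.001 × 10⁻²³ = 6.62 × 10⁻¹¹ m = 66.2 pm.

λ = 66.2 pm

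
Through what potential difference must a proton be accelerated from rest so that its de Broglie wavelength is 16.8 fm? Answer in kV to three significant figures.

p = h/λ = 6.626 × 10⁻³⁴ / 1.680 × 10⁻¹⁴ = 3.944 × 10⁻²⁰ kg·m/s.
KE = p²/(2m) = 4.649 × 10⁻¹³ J.
V = KE/e = 4.649 × 10⁻¹³ / (1.602 × 10⁻¹⁹) = 2900 kV.

V = 2900 kV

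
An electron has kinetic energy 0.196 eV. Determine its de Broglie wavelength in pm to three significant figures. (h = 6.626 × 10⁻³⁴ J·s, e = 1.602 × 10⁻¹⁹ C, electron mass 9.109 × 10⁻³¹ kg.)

KE = 0.196 eV = 3.140 × 10⁻²⁰ J.
p = √(2mKE) = √(2 × 9.109 × 10⁻³¹ × 3.140 × 10⁻²⁰) = 2.392 × 10⁻²⁵ kg·m/s.
λ = h/p = 6.626 × 10⁻³⁴ / 2.392 × 10⁻²⁵ = 2.77 × 10⁻⁹ m = 2770 pm.

λ = 2770 pm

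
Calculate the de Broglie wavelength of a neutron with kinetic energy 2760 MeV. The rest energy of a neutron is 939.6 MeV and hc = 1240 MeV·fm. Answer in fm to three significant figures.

λ = 0.347 fm

Total energy E = KE + m₀c² = 2760 + 939.6 = 3699.6 MeV.
(pc)² = E² − (m₀c²)² = (3699.6)² − (939.6)² = 1.280 × 10⁷ MeV², so pc = 3578 MeV.
λ = hc/(pc) = 1240 MeV·fm / 3578 MeV = 0.347 fm.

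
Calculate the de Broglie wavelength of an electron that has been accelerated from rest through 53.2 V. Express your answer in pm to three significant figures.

λ = 168 pm

KE = eV = 1.602 × 10⁻¹⁹ × 53.20 = 8.523 × 10⁻¹⁸ J.
p = √(2mKE) = √(2 × 9.109 × 10⁻³¹ × 8.523 × 10⁻¹⁸) = 3.940 × 10⁻²⁴ kg·m/s.
λ = h/p = 6.626 × 10⁻³⁴ / 3.940 × 10⁻²⁴ = 1.68 × 10⁻¹⁰ m = 168 pm.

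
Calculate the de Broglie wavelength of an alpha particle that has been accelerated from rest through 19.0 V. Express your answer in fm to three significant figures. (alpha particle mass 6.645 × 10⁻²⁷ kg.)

KE = 2eV = 2 × 1.602 × 10⁻¹⁹ × 19.00 = 6.088 × 10⁻¹⁸ J.
p = √(2mKE) = √(2 × 6.645 × 10⁻²⁷ × 6.088 × 10⁻¹⁸) = 2.844 × 10⁻²² kg·m/s.
λ = h/p = 6.626 × 10⁻³⁴ / 2.844 × 10⁻²² = 2.33 × 10⁻¹² m = 2330 fm.

λ = 2330 fm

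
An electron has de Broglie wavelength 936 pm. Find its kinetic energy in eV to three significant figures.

p = h/λ = 6.626 × 10⁻³⁴ / 9.360 × 10⁻¹⁰ = 7.079 × 10⁻²⁵ kg·m/s.
KE = p²/(2m) = (7.079 × 10⁻²⁵)² / (2 × 9.109 × 10⁻³¹) = 2.751 × 10⁻¹⁹ J = 1.72 eV.

KE = 1.72 eV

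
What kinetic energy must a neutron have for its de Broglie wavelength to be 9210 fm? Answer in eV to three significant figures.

KE = 9.64 eV

p = h/λ = 6.626 × 10⁻³⁴ / 9.210 × 10⁻¹² = 7.194 × 10⁻²³ kg·m/s.
KE = p²/(2m) = (7.194 × 10⁻²³)² / (2 × 1.675 × 10⁻²⁷) = 1.545 × 10⁻¹⁸ J = 9.64 eV.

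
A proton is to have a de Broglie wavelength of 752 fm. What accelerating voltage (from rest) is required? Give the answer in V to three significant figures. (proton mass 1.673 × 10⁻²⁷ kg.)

V = 1450 V

p = h/λ = 6.626 × 10⁻³⁴ / 7.520 × 10⁻¹³ = 8.811 × 10⁻²² kg·m/s.
KE = p²/(2m) = 2.320 × 10⁻¹⁶ J.
V = KE/e = 2.320 × 10⁻¹⁶ / (1.602 × 10⁻¹⁹) = 1450 V.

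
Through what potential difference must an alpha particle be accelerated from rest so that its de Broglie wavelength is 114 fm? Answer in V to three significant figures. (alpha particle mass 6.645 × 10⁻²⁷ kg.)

p = h/λ = 6.626 × 10⁻³⁴ / 1.140 × 10⁻¹³ = 5.812 × 10⁻²¹ kg·m/s.
KE = p²/(2m) = 2.542 × 10⁻¹⁵ J.
V = KE/2e = 2.542 × 10⁻¹⁵ / (2 × 1.602 × 10⁻¹⁹) = 7930 V.

V = 7930 V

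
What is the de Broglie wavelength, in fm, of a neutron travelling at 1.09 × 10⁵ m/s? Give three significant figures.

λ = 3630 fm

p = mv = 1.675 × 10⁻²⁷ × 1.09 × 10⁵ = 1.826 × 10⁻²² kg·m/s.
λ = h/p = 6.626 × 10⁻³⁴ / 1.826 × 10⁻²² = 3.63 × 10⁻¹² m = 3630 fm.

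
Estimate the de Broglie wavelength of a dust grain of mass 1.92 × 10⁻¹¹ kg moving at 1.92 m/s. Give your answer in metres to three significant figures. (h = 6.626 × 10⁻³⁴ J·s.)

λ = 1.80 × 10⁻²³ m

p = mv = 1.92 × 10⁻¹¹ × 1.92 = 3.686 × 10⁻¹¹ kg·m/s.
λ = h/p = 6.626 × 10⁻³⁴ / 3.686 × 10⁻¹¹ = 1.80 × 10⁻²³ m.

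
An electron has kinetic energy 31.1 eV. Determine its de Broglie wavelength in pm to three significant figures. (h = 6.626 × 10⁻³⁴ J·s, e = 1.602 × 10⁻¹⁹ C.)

KE = 31.1 eV = 4.982 × 10⁻¹⁸ J.
p = √(2mKE) = √(2 × 9.109 × 10⁻³¹ × 4.982 × 10⁻¹⁸) = 3.013 × 10⁻²⁴ kg·m/s.
λ = h/p = 6.626 × 10⁻³⁴ / 3.013 × 10⁻²⁴ = 2.20 × 10⁻¹⁰ m = 220 pm.

λ = 220 pm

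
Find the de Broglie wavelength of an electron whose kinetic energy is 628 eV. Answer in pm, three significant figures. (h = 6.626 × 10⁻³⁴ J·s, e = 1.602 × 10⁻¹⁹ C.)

KE = 628 eV = 1.006 × 10⁻¹⁶ J.
p = √(2mKE) = √(2 × 9.109 × 10⁻³¹ × 1.006 × 10⁻¹⁶) = 1.354 × 10⁻²³ kg·m/s.
λ = h/p = 6.626 × 10⁻³⁴ / 1.354 × 10⁻²³ = 4.89 × 10⁻¹¹ m = 48.9 pm.

λ = 48.9 pm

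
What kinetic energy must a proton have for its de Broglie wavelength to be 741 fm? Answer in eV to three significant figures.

KE = 1490 eV

p = h/λ = 6.626 × 10⁻³⁴ / 7.410 × 10⁻¹³ = 8.942 × 10⁻²² kg·m/s.
KE = p²/(2m) = (8.942 × 10⁻²²)² / (2 × 1.673 × 10⁻²⁷) = 2.390 × 10⁻¹⁶ J = 1490 eV.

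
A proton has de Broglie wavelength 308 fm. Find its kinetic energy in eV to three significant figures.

KE = 8630 eV

p = h/λ = 6.626 × 10⁻³⁴ / 3.080 × 10⁻¹³ = 2.151 × 10⁻²¹ kg·m/s.
KE = p²/(2m) = (2.151 × 10⁻²¹)² / (2 × 1.673 × 10⁻²⁷) = 1.383 × 10⁻¹⁵ J = 8630 eV.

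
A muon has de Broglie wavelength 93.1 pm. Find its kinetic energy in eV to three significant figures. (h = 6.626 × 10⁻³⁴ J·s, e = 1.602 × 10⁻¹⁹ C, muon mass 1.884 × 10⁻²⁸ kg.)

p = h/λ = 6.626 × 10⁻³⁴ / 9.310 × 10⁻¹¹ = 7.117 × 10⁻²⁴ kg·m/s.
KE = p²/(2m) = (7.117 × 10⁻²⁴)² / (2 × 1.884 × 10⁻²⁸) = 1.344 × 10⁻¹⁹ J = 0.839 eV.

KE = 0.839 eV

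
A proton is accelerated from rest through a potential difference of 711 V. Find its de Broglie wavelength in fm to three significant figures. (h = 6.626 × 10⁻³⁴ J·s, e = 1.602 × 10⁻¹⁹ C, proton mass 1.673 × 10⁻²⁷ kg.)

λ = 1070 fm

KE = eV = 1.602 × 10⁻¹⁹ × 711.0 = 1.139 × 10⁻¹⁶ J.
p = √(2mKE) = √(2 × 1.673 × 10⁻²⁷ × 1.139 × 10⁻¹⁶) = 6.173 × 10⁻²² kg·m/s.
λ = h/p = 6.626 × 10⁻³⁴ / 6.173 × 10⁻²² = 1.07 × 10⁻¹² m = 1070 fm.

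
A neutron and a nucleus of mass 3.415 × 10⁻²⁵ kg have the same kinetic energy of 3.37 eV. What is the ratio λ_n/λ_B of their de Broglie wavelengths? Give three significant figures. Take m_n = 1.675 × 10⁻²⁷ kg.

λ_n/λ_B = 14.3

At fixed KE, p = √(2mKE) so λ = h/p ∝ 1/√m.
λ_n/λ_B = √(m_B/m_n) = √(3.415 × 10⁻²⁵/1.675 × 10⁻²⁷) = √(203.9) = 14.3.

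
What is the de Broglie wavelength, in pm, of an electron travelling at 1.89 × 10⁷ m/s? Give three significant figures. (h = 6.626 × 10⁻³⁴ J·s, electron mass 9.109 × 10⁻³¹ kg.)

λ = 38.5 pm

p = mv = 9.109 × 10⁻³¹ × 1.89 × 10⁷ = 1.722 × 10⁻²³ kg·m/s.
λ = h/p = 6.626 × 10⁻³⁴ / 1.722 × 10⁻²³ = 3.85 × 10⁻¹¹ m = 38.5 pm.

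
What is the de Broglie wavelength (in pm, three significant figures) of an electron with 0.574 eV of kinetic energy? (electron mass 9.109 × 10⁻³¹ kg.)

λ = 1620 pm

KE = 0.574 eV = 9.195 × 10⁻²⁰ J.
p = √(2mKE) = √(2 × 9.109 × 10⁻³¹ × 9.195 × 10⁻²⁰) = 4.093 × 10⁻²⁵ kg·m/s.
λ = h/p = 6.626 × 10⁻³⁴ / 4.093 × 10⁻²⁵ = 1.62 × 10⁻⁹ m = 1620 pm.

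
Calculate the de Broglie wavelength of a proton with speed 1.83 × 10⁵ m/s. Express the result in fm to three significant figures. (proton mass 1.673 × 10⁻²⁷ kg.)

λ = 2160 fm

p = mv = 1.673 × 10⁻²⁷ × 1.83 × 10⁵ = 3.062 × 10⁻²² kg·m/s.
λ = h/p = 6.626 × 10⁻³⁴ / 3.062 × 10⁻²² = 2.16 × 10⁻¹² m = 2160 fm.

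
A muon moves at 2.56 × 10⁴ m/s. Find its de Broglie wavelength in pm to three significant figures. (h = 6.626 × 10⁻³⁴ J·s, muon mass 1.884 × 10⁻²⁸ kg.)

p = mv = 1.884 × 10⁻²⁸ × 2.56 × 10⁴ = 4.823 × 10⁻²⁴ kg·m/s.
λ = h/p = 6.626 × 10⁻³⁴ / 4.823 × 10⁻²⁴ = 1.37 × 10⁻¹⁰ m = 137 pm.

λ = 137 pm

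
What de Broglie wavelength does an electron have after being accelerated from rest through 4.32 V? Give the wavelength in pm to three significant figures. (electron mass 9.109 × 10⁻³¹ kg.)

KE = eV = 1.602 × 10⁻¹⁹ × 4.320 = 6.921 × 10⁻¹⁹ J.
p = √(2mKE) = √(2 × 9.109 × 10⁻³¹ × 6.921 × 10⁻¹⁹) = 1.123 × 10⁻²⁴ kg·m/s.
λ = h/p = 6.626 × 10⁻³⁴ / 1.123 × 10⁻²⁴ = 5.90 × 10⁻¹⁰ m = 590 pm.

λ = 590 pm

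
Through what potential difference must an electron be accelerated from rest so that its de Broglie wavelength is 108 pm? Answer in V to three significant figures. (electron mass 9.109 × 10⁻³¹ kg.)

p = h/λ = 6.626 × 10⁻³⁴ / 1.080 × 10⁻¹⁰ = 6.135 × 10⁻²⁴ kg·m/s.
KE = p²/(2m) = 2.066 × 10⁻¹⁷ J.
V = KE/e = 2.066 × 10⁻¹⁷ / (1.602 × 10⁻¹⁹) = 129 V.

V = 129 V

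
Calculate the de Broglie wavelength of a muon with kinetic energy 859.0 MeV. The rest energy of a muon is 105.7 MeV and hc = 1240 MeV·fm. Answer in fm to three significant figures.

λ = 1.29 fm

Total energy E = KE + m₀c² = 859.0 + 105.7 = 964.7 MeV.
(pc)² = E² − (m₀c²)² = (964.7)² − (105.7)² = 9.195 × 10⁵ MeV², so pc = 958.9 MeV.
λ = hc/(pc) = 1240 MeV·fm / 958.9 MeV = 1.29 fm.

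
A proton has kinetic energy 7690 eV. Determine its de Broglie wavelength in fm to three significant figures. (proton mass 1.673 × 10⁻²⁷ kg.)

λ = 326 fm

KE = 7690 eV = 1.232 × 10⁻¹⁵ J.
p = √(2mKE) = √(2 × 1.673 × 10⁻²⁷ × 1.232 × 10⁻¹⁵) = 2.030 × 10⁻²¹ kg·m/s.
λ = h/p = 6.626 × 10⁻³⁴ / 2.030 × 10⁻²¹ = 3.26 × 10⁻¹³ m = 326 fm.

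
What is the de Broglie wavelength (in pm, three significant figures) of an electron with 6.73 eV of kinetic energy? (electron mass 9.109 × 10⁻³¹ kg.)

λ = 473 pm

KE = 6.73 eV = 1.078 × 10⁻¹⁸ J.
p = √(2mKE) = √(2 × 9.109 × 10⁻³¹ × 1.078 × 10⁻¹⁸) = 1.401 × 10⁻²⁴ kg·m/s.
λ = h/p = 6.626 × 10⁻³⁴ / 1.401 × 10⁻²⁴ = 4.73 × 10⁻¹⁰ m = 473 pm.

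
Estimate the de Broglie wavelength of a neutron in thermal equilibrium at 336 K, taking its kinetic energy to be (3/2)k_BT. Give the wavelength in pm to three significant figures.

KE = (3/2)k_BT = 1.5 × 1.381 × 10⁻²³ × 336 = 6.960 × 10⁻²¹ J.
p = √(2mKE) = √(2 × 1.675 × 10⁻²⁷ × 6.960 × 10⁻²¹) = 4.829 × 10⁻²⁴ kg·m/s.
λ = h/p = 1.37 × 10⁻¹⁰ m = 137 pm.

λ = 137 pm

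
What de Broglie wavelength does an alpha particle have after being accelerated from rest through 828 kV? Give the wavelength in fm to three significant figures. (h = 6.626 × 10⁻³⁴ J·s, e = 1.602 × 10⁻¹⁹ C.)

KE = 2eV = 2 × 1.602 × 10⁻¹⁹ × 8.280 × 10⁵ = 2.653 × 10⁻¹³ J.
p = √(2mKE) = √(2 × 6.645 × 10⁻²⁷ × 2.653 × 10⁻¹³) = 5.938 × 10⁻²⁰ kg·m/s.
λ = h/p = 6.626 × 10⁻³⁴ / 5.938 × 10⁻²⁰ = 1.12 × 10⁻¹⁴ m = 11.2 fm.

λ = 11.2 fm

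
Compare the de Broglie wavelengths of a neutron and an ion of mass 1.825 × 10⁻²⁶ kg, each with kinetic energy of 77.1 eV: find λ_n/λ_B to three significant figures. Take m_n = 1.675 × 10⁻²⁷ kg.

λ_n/λ_B = 3.30

At fixed KE, p = √(2mKE) so λ = h/p ∝ 1/√m.
λ_n/λ_B = √(m_B/m_n) = √(1.825 × 10⁻²⁶/1.675 × 10⁻²⁷) = √(10.90) = 3.30.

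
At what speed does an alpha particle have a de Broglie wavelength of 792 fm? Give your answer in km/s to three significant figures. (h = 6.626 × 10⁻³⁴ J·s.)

p = h/λ = 6.626 × 10⁻³⁴ / 7.920 × 10⁻¹³ = 8.366 × 10⁻²² kg·m/s.
v = p/m = 8.366 × 10⁻²² / 6.645 × 10⁻²⁷ = 1.26 × 10⁵ m/s = 126 km/s.

v = 126 km/s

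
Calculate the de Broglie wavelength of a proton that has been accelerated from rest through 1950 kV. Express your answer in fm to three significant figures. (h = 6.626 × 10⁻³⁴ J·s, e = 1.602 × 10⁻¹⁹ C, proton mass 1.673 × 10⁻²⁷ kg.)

KE = eV = 1.602 × 10⁻¹⁹ × 1.950 × 10⁶ = 3.124 × 10⁻¹³ J.
p = √(2mKE) = √(2 × 1.673 × 10⁻²⁷ × 3.124 × 10⁻¹³) = 3.233 × 10⁻²⁰ kg·m/s.
λ = h/p = 6.626 × 10⁻³⁴ / 3.233 × 10⁻²⁰ = 2.05 × 10⁻¹⁴ m = 20.5 fm.

λ = 20.5 fm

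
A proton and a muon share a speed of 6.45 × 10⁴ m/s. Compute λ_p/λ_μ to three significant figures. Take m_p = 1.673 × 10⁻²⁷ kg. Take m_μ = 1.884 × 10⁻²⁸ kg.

At fixed v, p = mv so λ = h/(mv) ∝ 1/m.
λ_p/λ_μ = m_μ/m_p = 1.884 × 10⁻²⁸/1.673 × 10⁻²⁷ = 0.113.

λ_p/λ_μ = 0.113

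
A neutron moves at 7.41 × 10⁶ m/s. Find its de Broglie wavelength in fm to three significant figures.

λ = 53.4 fm

p = mv = 1.675 × 10⁻²⁷ × 7.41 × 10⁶ = 1.241 × 10⁻²⁰ kg·m/s.
λ = h/p = 6.626 × 10⁻³⁴ / 1.241 × 10⁻²⁰ = 5.34 × 10⁻¹⁴ m = 53.4 fm.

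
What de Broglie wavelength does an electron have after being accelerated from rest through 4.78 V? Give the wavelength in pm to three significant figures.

λ = 561 pm

KE = eV = 1.602 × 10⁻¹⁹ × 4.780 = 7.658 × 10⁻¹⁹ J.
p = √(2mKE) = √(2 × 9.109 × 10⁻³¹ × 7.658 × 10⁻¹⁹) = 1.181 × 10⁻²⁴ kg·m/s.
λ = h/p = 6.626 × 10⁻³⁴ / 1.181 × 10⁻²⁴ = 5.61 × 10⁻¹⁰ m = 561 pm.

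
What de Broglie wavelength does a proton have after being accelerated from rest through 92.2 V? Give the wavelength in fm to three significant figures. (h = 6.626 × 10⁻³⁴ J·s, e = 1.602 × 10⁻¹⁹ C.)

λ = 2980 fm

KE = eV = 1.602 × 10⁻¹⁹ × 92.20 = 1.477 × 10⁻¹⁷ J.
p = √(2mKE) = √(2 × 1.673 × 10⁻²⁷ × 1.477 × 10⁻¹⁷) = 2.223 × 10⁻²² kg·m/s.
λ = h/p = 6.626 × 10⁻³⁴ / 2.223 × 10⁻²² = 2.98 × 10⁻¹² m = 2980 fm.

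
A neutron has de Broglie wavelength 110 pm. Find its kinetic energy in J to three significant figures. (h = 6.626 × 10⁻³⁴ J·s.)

p = h/λ = 6.626 × 10⁻³⁴ / 1.100 × 10⁻¹⁰ = 6.024 × 10⁻²⁴ kg·m/s.
KE = p²/(2m) = (6.024 × 10⁻²⁴)² / (2 × 1.675 × 10⁻²⁷) = 1.083 × 10⁻²⁰ J = 1.08 × 10⁻²⁰ J.

KE = 1.08 × 10⁻²⁰ J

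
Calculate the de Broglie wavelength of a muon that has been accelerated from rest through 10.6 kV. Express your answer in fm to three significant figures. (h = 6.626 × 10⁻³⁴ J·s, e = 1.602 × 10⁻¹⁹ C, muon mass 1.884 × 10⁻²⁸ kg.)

λ = 828 fm

KE = eV = 1.602 × 10⁻¹⁹ × 1.060 × 10⁴ = 1.698 × 10⁻¹⁵ J.
p = √(2mKE) = √(2 × 1.884 × 10⁻²⁸ × 1.698 × 10⁻¹⁵) = 7.999 × 10⁻²² kg·m/s.
λ = h/p = 6.626 × 10⁻³⁴ / 7.999 × 10⁻²² = 8.28 × 10⁻¹³ m = 828 fm.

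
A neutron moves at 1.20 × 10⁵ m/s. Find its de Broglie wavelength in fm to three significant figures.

λ = 3300 fm

p = mv = 1.675 × 10⁻²⁷ × 1.20 × 10⁵ = 2.010 × 10⁻²² kg·m/s.
λ = h/p = 6.626 × 10⁻³⁴ / 2.010 × 10⁻²² = 3.30 × 10⁻¹² m = 3300 fm.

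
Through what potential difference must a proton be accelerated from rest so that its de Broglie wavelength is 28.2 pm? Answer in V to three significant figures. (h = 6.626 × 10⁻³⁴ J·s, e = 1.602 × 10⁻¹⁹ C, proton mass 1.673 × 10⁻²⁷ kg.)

V = 1.03 V

p = h/λ = 6.626 × 10⁻³⁴ / 2.820 × 10⁻¹¹ = 2.350 × 10⁻²³ kg·m/s.
KE = p²/(2m) = 1.650 × 10⁻¹⁹ J.
V = KE/e = 1.650 × 10⁻¹⁹ / (1.602 × 10⁻¹⁹) = 1.03 V.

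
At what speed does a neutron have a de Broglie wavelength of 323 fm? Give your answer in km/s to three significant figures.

p = h/λ = 6.626 × 10⁻³⁴ / 3.230 × 10⁻¹³ = 2.051 × 10⁻²¹ kg·m/s.
v = p/m = 2.051 × 10⁻²¹ / 1.675 × 10⁻²⁷ = 1.22 × 10⁶ m/s = 1220 km/s.

v = 1220 km/s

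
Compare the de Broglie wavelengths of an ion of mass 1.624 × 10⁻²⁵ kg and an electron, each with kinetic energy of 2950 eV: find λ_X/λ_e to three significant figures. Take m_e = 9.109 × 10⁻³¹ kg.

λ_X/λ_e = 2.37 × 10⁻³

At fixed KE, p = √(2mKE) so λ = h/p ∝ 1/√m.
λ_X/λ_e = √(m_e/m_X) = √(9.109 × 10⁻³¹/1.624 × 10⁻²⁵) = √(5.609 × 10⁻⁶) = 2.37 × 10⁻³.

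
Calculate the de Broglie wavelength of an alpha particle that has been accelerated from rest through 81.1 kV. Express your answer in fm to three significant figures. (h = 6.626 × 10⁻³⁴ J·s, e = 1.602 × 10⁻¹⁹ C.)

λ = 35.7 fm

KE = 2eV = 2 × 1.602 × 10⁻¹⁹ × 8.110 × 10⁴ = 2.598 × 10⁻¹⁴ J.
p = √(2mKE) = √(2 × 6.645 × 10⁻²⁷ × 2.598 × 10⁻¹⁴) = 1.858 × 10⁻²⁰ kg·m/s.
λ = h/p = 6.626 × 10⁻³⁴ / 1.858 × 10⁻²⁰ = 3.57 × 10⁻¹⁴ m = 35.7 fm.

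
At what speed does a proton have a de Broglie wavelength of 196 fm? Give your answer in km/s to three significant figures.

p = h/λ = 6.626 × 10⁻³⁴ / 1.960 × 10⁻¹³ = 3.381 × 10⁻²¹ kg·m/s.
v = p/m = 3.381 × 10⁻²¹ / 1.673 × 10⁻²⁷ = 2.02 × 10⁶ m/s = 2020 km/s.

v = 2020 km/s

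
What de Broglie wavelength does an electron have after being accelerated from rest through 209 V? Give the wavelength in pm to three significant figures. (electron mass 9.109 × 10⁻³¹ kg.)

λ = 84.8 pm

KE = eV = 1.602 × 10⁻¹⁹ × 209.0 = 3.348 × 10⁻¹⁷ J.
p = √(2mKE) = √(2 × 9.109 × 10⁻³¹ × 3.348 × 10⁻¹⁷) = 7.810 × 10⁻²⁴ kg·m/s.
λ = h/p = 6.626 × 10⁻³⁴ / 7.810 × 10⁻²⁴ = 8.48 × 10⁻¹¹ m = 84.8 pm.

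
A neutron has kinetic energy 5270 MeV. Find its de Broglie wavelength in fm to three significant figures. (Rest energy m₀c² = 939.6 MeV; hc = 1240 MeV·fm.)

Total energy E = KE + m₀c² = 5270 + 939.6 = 6209.6 MeV.
(pc)² = E² − (m₀c²)² = (6209.6)² − (939.6)² = 3.768 × 10⁷ MeV², so pc = 6138 MeV.
λ = hc/(pc) = 1240 MeV·fm / 6138 MeV = 0.202 fm.

λ = 0.202 fm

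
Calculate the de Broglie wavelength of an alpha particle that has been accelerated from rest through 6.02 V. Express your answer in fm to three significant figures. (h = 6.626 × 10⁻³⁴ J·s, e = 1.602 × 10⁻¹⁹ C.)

λ = 4140 fm

KE = 2eV = 2 × 1.602 × 10⁻¹⁹ × 6.020 = 1.929 × 10⁻¹⁸ J.
p = √(2mKE) = √(2 × 6.645 × 10⁻²⁷ × 1.929 × 10⁻¹⁸) = 1.601 × 10⁻²² kg·m/s.
λ = h/p = 6.626 × 10⁻³⁴ / 1.601 × 10⁻²² = 4.14 × 10⁻¹² m = 4140 fm.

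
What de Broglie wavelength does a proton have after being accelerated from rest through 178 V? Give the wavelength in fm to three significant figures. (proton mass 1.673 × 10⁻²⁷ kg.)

λ = 2150 fm

KE = eV = 1.602 × 10⁻¹⁹ × 178.0 = 2.852 × 10⁻¹⁷ J.
p = √(2mKE) = √(2 × 1.673 × 10⁻²⁷ × 2.852 × 10⁻¹⁷) = 3.089 × 10⁻²² kg·m/s.
λ = h/p = 6.626 × 10⁻³⁴ / 3.089 × 10⁻²² = 2.15 × 10⁻¹² m = 2150 fm.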